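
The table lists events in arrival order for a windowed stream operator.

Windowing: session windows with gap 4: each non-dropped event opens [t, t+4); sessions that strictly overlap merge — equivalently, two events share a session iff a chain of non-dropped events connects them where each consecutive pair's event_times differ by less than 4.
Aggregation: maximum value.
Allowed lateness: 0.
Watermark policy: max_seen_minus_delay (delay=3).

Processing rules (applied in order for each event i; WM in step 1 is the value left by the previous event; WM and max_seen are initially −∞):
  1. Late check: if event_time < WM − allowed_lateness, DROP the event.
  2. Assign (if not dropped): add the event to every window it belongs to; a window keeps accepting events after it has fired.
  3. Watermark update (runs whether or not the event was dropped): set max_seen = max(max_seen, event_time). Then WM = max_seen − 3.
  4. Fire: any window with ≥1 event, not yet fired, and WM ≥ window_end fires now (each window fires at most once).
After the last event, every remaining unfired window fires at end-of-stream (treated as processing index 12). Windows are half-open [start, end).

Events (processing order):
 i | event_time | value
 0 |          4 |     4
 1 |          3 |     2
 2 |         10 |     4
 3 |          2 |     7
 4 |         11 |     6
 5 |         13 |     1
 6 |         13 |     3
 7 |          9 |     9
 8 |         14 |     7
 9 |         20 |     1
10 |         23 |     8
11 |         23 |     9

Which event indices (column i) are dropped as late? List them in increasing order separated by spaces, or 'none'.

i=0 t=4 v=4: → [4,8); WM=1
i=1 t=3 v=2: → [3,8); WM=1
i=2 t=10 v=4: → [10,14); WM=7
i=3 t=2 v=7: DROP (t<7-0); WM=7
i=4 t=11 v=6: → [10,15); WM=8
i=5 t=13 v=1: → [10,17); WM=10
i=6 t=13 v=3: → [10,17); WM=10
i=7 t=9 v=9: DROP (t<10-0); WM=10
i=8 t=14 v=7: → [10,18); WM=11
i=9 t=20 v=1: → [20,24); WM=17
i=10 t=23 v=8: → [20,27); WM=20
i=11 t=23 v=9: → [20,27); WM=20

3 7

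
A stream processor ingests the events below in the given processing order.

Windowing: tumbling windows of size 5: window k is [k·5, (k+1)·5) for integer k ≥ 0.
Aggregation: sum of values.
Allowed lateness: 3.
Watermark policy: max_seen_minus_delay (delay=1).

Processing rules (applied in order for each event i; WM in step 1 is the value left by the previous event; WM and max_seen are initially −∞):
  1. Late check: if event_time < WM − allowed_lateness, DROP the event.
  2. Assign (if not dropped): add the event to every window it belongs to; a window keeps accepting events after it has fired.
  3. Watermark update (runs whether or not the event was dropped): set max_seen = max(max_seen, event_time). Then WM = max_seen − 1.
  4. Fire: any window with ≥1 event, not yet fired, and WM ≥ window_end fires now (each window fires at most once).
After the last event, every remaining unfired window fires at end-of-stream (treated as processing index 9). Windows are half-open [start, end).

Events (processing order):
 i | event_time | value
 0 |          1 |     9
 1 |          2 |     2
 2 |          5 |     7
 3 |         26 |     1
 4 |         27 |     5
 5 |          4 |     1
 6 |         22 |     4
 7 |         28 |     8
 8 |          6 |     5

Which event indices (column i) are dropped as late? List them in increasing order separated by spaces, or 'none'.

5 6 8

i=0 t=1 v=9: → [0,5); WM=0
i=1 t=2 v=2: → [0,5); WM=1
i=2 t=5 v=7: → [5,10); WM=4
i=3 t=26 v=1: → [25,30); WM=25; [0,5) fires=11 [5,10) fires=7
i=4 t=27 v=5: → [25,30); WM=26
i=5 t=4 v=1: DROP (t<26-3); WM=26
i=6 t=22 v=4: DROP (t<26-3); WM=26
i=7 t=28 v=8: → [25,30); WM=27
i=8 t=6 v=5: DROP (t<27-3); WM=27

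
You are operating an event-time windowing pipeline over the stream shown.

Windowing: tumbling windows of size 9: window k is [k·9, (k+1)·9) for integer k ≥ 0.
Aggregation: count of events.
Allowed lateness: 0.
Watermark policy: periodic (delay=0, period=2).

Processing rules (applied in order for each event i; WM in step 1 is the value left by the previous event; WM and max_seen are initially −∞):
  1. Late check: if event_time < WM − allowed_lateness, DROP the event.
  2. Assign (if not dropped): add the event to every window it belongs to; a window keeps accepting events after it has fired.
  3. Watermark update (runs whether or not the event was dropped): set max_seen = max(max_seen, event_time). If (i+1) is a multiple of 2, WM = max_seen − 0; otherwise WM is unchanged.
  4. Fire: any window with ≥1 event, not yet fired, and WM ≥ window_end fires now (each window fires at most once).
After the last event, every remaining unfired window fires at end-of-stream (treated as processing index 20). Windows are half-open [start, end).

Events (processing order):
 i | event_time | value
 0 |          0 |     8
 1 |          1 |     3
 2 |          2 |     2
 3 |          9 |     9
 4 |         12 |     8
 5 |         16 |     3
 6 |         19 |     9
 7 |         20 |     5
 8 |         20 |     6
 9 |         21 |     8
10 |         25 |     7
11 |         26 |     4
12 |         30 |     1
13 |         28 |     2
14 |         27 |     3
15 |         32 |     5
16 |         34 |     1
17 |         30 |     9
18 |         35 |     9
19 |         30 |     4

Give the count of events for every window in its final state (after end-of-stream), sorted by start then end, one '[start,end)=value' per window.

i=0 t=0 v=8: → [0,9); WM=−∞
i=1 t=1 v=3: → [0,9); WM=1
i=2 t=2 v=2: → [0,9); WM=1
i=3 t=9 v=9: → [9,18); WM=9; [0,9) fires=3
i=4 t=12 v=8: → [9,18); WM=9
i=5 t=16 v=3: → [9,18); WM=16
i=6 t=19 v=9: → [18,27); WM=16
i=7 t=20 v=5: → [18,27); WM=20; [9,18) fires=3
i=8 t=20 v=6: → [18,27); WM=20
i=9 t=21 v=8: → [18,27); WM=21
i=10 t=25 v=7: → [18,27); WM=21
i=11 t=26 v=4: → [18,27); WM=26
i=12 t=30 v=1: → [27,36); WM=26
i=13 t=28 v=2: → [27,36); WM=30; [18,27) fires=6
i=14 t=27 v=3: DROP (t<30-0); WM=30
i=15 t=32 v=5: → [27,36); WM=32
i=16 t=34 v=1: → [27,36); WM=32
i=17 t=30 v=9: DROP (t<32-0); WM=34
i=18 t=35 v=9: → [27,36); WM=34
i=19 t=30 v=4: DROP (t<34-0); WM=35

[0,9)=3 [9,18)=3 [18,27)=6 [27,36)=5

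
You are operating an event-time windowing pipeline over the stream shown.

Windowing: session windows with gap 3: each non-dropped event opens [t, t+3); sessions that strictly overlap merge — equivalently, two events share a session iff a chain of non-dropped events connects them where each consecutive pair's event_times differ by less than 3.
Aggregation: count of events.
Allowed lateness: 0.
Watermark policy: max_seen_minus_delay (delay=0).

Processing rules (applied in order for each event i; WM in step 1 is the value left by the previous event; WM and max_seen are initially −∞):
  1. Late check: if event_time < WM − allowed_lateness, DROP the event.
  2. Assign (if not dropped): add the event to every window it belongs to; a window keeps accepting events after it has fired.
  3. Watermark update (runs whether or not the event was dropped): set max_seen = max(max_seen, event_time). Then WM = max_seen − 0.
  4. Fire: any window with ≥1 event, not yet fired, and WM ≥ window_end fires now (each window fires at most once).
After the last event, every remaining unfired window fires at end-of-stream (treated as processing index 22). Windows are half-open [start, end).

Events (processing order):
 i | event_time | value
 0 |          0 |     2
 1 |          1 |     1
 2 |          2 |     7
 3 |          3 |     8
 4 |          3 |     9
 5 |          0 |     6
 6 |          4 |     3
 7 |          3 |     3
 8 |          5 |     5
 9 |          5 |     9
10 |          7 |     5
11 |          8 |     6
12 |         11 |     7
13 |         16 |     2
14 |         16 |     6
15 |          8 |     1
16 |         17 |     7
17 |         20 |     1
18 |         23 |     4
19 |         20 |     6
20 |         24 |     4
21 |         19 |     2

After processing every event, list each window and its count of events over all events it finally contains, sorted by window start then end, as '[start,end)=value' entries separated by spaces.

[0,11)=10 [11,14)=1 [16,20)=3 [20,23)=1 [23,27)=2

i=0 t=0 v=2: → [0,3); WM=0
i=1 t=1 v=1: → [0,4); WM=1
i=2 t=2 v=7: → [0,5); WM=2
i=3 t=3 v=8: → [0,6); WM=3
i=4 t=3 v=9: → [0,6); WM=3
i=5 t=0 v=6: DROP (t<3-0); WM=3
i=6 t=4 v=3: → [0,7); WM=4
i=7 t=3 v=3: DROP (t<4-0); WM=4
i=8 t=5 v=5: → [0,8); WM=5
i=9 t=5 v=9: → [0,8); WM=5
i=10 t=7 v=5: → [0,10); WM=7
i=11 t=8 v=6: → [0,11); WM=8
i=12 t=11 v=7: → [11,14); WM=11
i=13 t=16 v=2: → [16,19); WM=16
i=14 t=16 v=6: → [16,19); WM=16
i=15 t=8 v=1: DROP (t<16-0); WM=16
i=16 t=17 v=7: → [16,20); WM=17
i=17 t=20 v=1: → [20,23); WM=20
i=18 t=23 v=4: → [23,26); WM=23
i=19 t=20 v=6: DROP (t<23-0); WM=23
i=20 t=24 v=4: → [23,27); WM=24
i=21 t=19 v=2: DROP (t<24-0); WM=24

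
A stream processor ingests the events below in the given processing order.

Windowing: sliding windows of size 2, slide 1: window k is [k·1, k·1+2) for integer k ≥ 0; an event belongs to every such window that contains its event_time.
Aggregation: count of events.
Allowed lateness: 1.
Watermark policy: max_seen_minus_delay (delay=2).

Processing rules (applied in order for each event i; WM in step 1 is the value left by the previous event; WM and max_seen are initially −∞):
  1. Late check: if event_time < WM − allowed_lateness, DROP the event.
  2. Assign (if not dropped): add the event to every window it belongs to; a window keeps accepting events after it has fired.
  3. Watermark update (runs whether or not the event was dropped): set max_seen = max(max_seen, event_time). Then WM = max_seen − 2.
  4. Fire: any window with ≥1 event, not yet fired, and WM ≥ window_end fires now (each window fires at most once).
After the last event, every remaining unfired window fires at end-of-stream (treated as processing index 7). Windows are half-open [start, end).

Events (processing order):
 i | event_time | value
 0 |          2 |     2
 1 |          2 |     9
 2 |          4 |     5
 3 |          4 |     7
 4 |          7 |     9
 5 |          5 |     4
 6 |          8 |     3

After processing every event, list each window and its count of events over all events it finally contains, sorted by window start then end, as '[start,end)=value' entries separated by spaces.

i=0 t=2 v=2: → [2,4),[1,3); WM=0
i=1 t=2 v=9: → [2,4),[1,3); WM=0
i=2 t=4 v=5: → [4,6),[3,5); WM=2
i=3 t=4 v=7: → [4,6),[3,5); WM=2
i=4 t=7 v=9: → [7,9),[6,8); WM=5; [1,3) fires=2 [2,4) fires=2 [3,5) fires=2
i=5 t=5 v=4: → [5,7),[4,6); WM=5
i=6 t=8 v=3: → [8,10),[7,9); WM=6; [4,6) fires=3

[1,3)=2 [2,4)=2 [3,5)=2 [4,6)=3 [5,7)=1 [6,8)=1 [7,9)=2 [8,10)=1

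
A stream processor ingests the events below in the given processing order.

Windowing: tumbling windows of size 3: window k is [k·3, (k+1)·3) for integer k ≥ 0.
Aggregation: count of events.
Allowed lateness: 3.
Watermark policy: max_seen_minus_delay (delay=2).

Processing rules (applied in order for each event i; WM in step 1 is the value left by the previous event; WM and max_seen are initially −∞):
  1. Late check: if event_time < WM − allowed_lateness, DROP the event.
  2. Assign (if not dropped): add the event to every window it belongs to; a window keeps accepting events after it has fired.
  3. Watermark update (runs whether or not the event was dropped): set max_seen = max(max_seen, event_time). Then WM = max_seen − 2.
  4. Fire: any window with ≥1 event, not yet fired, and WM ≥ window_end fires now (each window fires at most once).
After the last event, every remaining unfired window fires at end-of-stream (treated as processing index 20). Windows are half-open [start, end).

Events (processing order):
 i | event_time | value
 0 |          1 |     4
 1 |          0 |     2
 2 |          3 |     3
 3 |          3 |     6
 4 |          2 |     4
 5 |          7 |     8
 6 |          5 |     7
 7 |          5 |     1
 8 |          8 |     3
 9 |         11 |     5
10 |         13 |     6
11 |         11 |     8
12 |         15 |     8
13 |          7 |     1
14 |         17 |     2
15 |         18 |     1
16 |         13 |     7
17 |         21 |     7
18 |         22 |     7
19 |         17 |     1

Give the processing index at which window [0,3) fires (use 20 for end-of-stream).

5

i=0 t=1 v=4: → [0,3); WM=-1
i=1 t=0 v=2: → [0,3); WM=-1
i=2 t=3 v=3: → [3,6); WM=1
i=3 t=3 v=6: → [3,6); WM=1
i=4 t=2 v=4: → [0,3); WM=1
i=5 t=7 v=8: → [6,9); WM=5; [0,3) fires=3
i=6 t=5 v=7: → [3,6); WM=5
i=7 t=5 v=1: → [3,6); WM=5
i=8 t=8 v=3: → [6,9); WM=6; [3,6) fires=4
i=9 t=11 v=5: → [9,12); WM=9; [6,9) fires=2
i=10 t=13 v=6: → [12,15); WM=11
i=11 t=11 v=8: → [9,12); WM=11
i=12 t=15 v=8: → [15,18); WM=13; [9,12) fires=2
i=13 t=7 v=1: DROP (t<13-3); WM=13
i=14 t=17 v=2: → [15,18); WM=15; [12,15) fires=1
i=15 t=18 v=1: → [18,21); WM=16
i=16 t=13 v=7: → [12,15); WM=16
i=17 t=21 v=7: → [21,24); WM=19; [15,18) fires=2
i=18 t=22 v=7: → [21,24); WM=20
i=19 t=17 v=1: → [15,18); WM=20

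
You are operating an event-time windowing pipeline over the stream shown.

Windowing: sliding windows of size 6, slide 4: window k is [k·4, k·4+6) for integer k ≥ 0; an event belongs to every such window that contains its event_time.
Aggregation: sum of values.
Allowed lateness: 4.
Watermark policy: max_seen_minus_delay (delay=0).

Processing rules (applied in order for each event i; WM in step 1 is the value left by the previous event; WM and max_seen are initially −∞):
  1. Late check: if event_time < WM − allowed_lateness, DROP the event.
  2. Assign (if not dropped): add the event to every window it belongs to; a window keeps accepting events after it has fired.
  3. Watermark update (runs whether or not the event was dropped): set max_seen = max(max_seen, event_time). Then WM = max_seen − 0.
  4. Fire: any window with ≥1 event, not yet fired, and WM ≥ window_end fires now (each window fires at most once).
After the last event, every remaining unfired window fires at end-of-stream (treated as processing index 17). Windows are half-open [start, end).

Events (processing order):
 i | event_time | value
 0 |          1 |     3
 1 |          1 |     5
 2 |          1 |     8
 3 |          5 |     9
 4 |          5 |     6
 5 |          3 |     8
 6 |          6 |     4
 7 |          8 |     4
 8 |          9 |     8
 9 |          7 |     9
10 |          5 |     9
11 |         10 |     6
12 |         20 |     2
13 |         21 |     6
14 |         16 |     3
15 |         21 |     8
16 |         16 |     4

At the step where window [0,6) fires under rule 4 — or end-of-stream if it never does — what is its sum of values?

39

i=0 t=1 v=3: → [0,6); WM=1
i=1 t=1 v=5: → [0,6); WM=1
i=2 t=1 v=8: → [0,6); WM=1
i=3 t=5 v=9: → [4,10),[0,6); WM=5
i=4 t=5 v=6: → [4,10),[0,6); WM=5
i=5 t=3 v=8: → [0,6); WM=5
i=6 t=6 v=4: → [4,10); WM=6; [0,6) fires=39
i=7 t=8 v=4: → [8,14),[4,10); WM=8
i=8 t=9 v=8: → [8,14),[4,10); WM=9
i=9 t=7 v=9: → [4,10); WM=9
i=10 t=5 v=9: → [4,10),[0,6); WM=9
i=11 t=10 v=6: → [8,14); WM=10; [4,10) fires=49
i=12 t=20 v=2: → [20,26),[16,22); WM=20; [8,14) fires=18
i=13 t=21 v=6: → [20,26),[16,22); WM=21
i=14 t=16 v=3: DROP (t<21-4); WM=21
i=15 t=21 v=8: → [20,26),[16,22); WM=21
i=16 t=16 v=4: DROP (t<21-4); WM=21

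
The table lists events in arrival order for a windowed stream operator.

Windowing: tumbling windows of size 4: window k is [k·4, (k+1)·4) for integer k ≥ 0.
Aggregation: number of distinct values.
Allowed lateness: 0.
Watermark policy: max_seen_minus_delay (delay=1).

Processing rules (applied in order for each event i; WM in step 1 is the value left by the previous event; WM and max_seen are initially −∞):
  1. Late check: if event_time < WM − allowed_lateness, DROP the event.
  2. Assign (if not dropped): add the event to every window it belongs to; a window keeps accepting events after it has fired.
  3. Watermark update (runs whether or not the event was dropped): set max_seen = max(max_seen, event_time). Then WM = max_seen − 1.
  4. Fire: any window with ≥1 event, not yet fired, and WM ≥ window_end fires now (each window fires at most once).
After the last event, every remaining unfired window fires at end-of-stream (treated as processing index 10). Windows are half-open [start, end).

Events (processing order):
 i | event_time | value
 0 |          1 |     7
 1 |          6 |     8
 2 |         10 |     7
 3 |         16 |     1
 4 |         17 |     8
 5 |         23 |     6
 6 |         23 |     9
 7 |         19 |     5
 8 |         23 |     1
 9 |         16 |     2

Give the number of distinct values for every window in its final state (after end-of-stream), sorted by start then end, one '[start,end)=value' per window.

i=0 t=1 v=7: → [0,4); WM=0
i=1 t=6 v=8: → [4,8); WM=5; [0,4) fires=1
i=2 t=10 v=7: → [8,12); WM=9; [4,8) fires=1
i=3 t=16 v=1: → [16,20); WM=15; [8,12) fires=1
i=4 t=17 v=8: → [16,20); WM=16
i=5 t=23 v=6: → [20,24); WM=22; [16,20) fires=2
i=6 t=23 v=9: → [20,24); WM=22
i=7 t=19 v=5: DROP (t<22-0); WM=22
i=8 t=23 v=1: → [20,24); WM=22
i=9 t=16 v=2: DROP (t<22-0); WM=22

[0,4)=1 [4,8)=1 [8,12)=1 [16,20)=2 [20,24)=3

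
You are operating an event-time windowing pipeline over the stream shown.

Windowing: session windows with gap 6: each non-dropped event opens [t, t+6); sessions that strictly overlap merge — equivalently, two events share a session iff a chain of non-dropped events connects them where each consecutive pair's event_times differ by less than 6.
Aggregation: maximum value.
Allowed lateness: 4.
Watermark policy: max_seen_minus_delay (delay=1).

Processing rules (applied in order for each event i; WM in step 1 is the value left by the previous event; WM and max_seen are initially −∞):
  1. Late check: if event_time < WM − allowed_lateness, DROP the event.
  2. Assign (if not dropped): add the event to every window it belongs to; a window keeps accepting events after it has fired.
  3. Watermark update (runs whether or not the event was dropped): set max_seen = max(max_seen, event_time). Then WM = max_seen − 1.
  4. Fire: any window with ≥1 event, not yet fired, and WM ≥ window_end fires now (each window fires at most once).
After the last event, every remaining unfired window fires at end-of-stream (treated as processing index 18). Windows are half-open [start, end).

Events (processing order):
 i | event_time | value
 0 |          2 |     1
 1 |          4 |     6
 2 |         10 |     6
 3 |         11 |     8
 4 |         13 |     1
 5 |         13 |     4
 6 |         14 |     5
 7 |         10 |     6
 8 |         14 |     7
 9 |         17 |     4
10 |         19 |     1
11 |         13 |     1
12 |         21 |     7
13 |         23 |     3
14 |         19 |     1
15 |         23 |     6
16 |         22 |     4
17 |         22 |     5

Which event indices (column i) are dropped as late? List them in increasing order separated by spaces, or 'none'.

i=0 t=2 v=1: → [2,8); WM=1
i=1 t=4 v=6: → [2,10); WM=3
i=2 t=10 v=6: → [10,16); WM=9
i=3 t=11 v=8: → [10,17); WM=10
i=4 t=13 v=1: → [10,19); WM=12
i=5 t=13 v=4: → [10,19); WM=12
i=6 t=14 v=5: → [10,20); WM=13
i=7 t=10 v=6: → [10,20); WM=13
i=8 t=14 v=7: → [10,20); WM=13
i=9 t=17 v=4: → [10,23); WM=16
i=10 t=19 v=1: → [10,25); WM=18
i=11 t=13 v=1: DROP (t<18-4); WM=18
i=12 t=21 v=7: → [10,27); WM=20
i=13 t=23 v=3: → [10,29); WM=22
i=14 t=19 v=1: → [10,29); WM=22
i=15 t=23 v=6: → [10,29); WM=22
i=16 t=22 v=4: → [10,29); WM=22
i=17 t=22 v=5: → [10,29); WM=22

11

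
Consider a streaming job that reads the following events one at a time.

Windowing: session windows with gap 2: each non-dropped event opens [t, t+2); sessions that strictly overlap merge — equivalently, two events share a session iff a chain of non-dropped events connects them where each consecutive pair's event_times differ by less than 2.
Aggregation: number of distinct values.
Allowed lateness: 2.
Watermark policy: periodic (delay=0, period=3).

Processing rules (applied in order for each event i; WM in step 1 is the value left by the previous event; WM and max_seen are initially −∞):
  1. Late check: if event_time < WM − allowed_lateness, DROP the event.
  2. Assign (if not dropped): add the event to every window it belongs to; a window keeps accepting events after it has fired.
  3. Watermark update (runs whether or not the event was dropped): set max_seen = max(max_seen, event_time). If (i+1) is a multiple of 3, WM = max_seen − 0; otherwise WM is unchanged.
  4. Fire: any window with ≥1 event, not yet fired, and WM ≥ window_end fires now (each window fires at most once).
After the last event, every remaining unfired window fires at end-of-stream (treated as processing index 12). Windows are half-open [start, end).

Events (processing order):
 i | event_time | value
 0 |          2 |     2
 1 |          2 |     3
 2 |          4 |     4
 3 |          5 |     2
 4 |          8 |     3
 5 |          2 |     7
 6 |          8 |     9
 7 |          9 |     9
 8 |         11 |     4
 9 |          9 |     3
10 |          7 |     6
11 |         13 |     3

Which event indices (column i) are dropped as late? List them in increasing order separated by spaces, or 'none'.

10

i=0 t=2 v=2: → [2,4); WM=−∞
i=1 t=2 v=3: → [2,4); WM=−∞
i=2 t=4 v=4: → [4,6); WM=4
i=3 t=5 v=2: → [4,7); WM=4
i=4 t=8 v=3: → [8,10); WM=4
i=5 t=2 v=7: → [2,4); WM=8
i=6 t=8 v=9: → [8,10); WM=8
i=7 t=9 v=9: → [8,11); WM=8
i=8 t=11 v=4: → [11,13); WM=11
i=9 t=9 v=3: → [8,11); WM=11
i=10 t=7 v=6: DROP (t<11-2); WM=11
i=11 t=13 v=3: → [13,15); WM=13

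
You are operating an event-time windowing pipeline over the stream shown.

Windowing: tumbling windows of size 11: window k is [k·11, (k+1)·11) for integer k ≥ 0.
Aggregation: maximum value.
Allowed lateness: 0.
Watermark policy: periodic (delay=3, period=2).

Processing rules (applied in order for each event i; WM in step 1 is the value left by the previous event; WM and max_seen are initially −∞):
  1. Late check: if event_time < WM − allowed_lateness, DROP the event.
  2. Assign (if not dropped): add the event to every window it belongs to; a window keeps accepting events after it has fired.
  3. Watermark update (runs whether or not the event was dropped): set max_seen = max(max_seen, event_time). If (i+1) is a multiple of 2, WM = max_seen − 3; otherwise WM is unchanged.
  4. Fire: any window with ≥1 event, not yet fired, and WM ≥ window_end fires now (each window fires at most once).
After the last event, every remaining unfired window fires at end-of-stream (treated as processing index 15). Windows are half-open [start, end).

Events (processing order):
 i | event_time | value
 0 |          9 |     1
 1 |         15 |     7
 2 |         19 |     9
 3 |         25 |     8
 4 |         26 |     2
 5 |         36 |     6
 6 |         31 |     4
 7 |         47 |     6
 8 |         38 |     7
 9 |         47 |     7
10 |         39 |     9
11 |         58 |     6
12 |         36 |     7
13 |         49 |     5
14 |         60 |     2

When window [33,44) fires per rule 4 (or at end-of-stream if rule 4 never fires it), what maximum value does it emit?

6

i=0 t=9 v=1: → [0,11); WM=−∞
i=1 t=15 v=7: → [11,22); WM=12; [0,11) fires=1
i=2 t=19 v=9: → [11,22); WM=12
i=3 t=25 v=8: → [22,33); WM=22; [11,22) fires=9
i=4 t=26 v=2: → [22,33); WM=22
i=5 t=36 v=6: → [33,44); WM=33; [22,33) fires=8
i=6 t=31 v=4: DROP (t<33-0); WM=33
i=7 t=47 v=6: → [44,55); WM=44; [33,44) fires=6
i=8 t=38 v=7: DROP (t<44-0); WM=44
i=9 t=47 v=7: → [44,55); WM=44
i=10 t=39 v=9: DROP (t<44-0); WM=44
i=11 t=58 v=6: → [55,66); WM=55; [44,55) fires=7
i=12 t=36 v=7: DROP (t<55-0); WM=55
i=13 t=49 v=5: DROP (t<55-0); WM=55
i=14 t=60 v=2: → [55,66); WM=55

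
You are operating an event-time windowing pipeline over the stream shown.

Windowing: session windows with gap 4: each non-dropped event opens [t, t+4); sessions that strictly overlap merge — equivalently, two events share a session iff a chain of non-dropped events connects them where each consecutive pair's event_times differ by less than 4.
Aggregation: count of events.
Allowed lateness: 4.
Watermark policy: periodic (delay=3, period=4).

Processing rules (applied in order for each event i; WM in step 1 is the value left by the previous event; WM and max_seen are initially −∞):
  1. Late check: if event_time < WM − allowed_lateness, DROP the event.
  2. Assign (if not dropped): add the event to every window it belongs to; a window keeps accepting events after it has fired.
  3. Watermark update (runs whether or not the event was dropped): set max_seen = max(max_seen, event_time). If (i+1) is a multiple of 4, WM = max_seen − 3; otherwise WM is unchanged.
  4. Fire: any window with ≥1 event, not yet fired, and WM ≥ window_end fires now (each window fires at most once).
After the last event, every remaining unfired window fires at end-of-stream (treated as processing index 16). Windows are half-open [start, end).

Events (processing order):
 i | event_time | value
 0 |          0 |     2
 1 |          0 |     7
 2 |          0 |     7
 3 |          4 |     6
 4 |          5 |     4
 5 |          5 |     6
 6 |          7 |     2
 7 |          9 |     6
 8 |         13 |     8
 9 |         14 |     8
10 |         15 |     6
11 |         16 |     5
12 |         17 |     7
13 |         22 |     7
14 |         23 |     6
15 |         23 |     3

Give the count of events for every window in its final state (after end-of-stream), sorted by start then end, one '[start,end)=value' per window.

i=0 t=0 v=2: → [0,4); WM=−∞
i=1 t=0 v=7: → [0,4); WM=−∞
i=2 t=0 v=7: → [0,4); WM=−∞
i=3 t=4 v=6: → [4,8); WM=1
i=4 t=5 v=4: → [4,9); WM=1
i=5 t=5 v=6: → [4,9); WM=1
i=6 t=7 v=2: → [4,11); WM=1
i=7 t=9 v=6: → [4,13); WM=6
i=8 t=13 v=8: → [13,17); WM=6
i=9 t=14 v=8: → [13,18); WM=6
i=10 t=15 v=6: → [13,19); WM=6
i=11 t=16 v=5: → [13,20); WM=13
i=12 t=17 v=7: → [13,21); WM=13
i=13 t=22 v=7: → [22,26); WM=13
i=14 t=23 v=6: → [22,27); WM=13
i=15 t=23 v=3: → [22,27); WM=20

[0,4)=3 [4,13)=5 [13,21)=5 [22,27)=3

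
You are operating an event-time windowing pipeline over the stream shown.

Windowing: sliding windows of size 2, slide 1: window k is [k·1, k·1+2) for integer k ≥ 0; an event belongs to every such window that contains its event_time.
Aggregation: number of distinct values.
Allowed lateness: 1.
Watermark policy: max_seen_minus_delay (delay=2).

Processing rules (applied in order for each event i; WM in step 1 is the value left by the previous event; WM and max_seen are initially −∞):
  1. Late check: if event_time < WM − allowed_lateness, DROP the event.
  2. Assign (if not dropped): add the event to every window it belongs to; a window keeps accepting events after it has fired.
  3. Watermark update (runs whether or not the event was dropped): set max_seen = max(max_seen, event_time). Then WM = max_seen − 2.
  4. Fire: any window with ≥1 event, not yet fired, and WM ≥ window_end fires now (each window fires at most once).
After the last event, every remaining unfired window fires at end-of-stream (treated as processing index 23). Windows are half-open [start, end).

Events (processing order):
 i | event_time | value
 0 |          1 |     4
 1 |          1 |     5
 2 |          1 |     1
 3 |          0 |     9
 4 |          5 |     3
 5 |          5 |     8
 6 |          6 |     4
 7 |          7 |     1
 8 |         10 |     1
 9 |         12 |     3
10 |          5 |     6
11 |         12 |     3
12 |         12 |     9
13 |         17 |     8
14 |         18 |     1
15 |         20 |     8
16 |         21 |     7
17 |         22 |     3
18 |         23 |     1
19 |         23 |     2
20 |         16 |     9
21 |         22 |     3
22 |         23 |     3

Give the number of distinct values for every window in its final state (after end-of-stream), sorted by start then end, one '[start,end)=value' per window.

[0,2)=4 [1,3)=3 [4,6)=2 [5,7)=3 [6,8)=2 [7,9)=1 [9,11)=1 [10,12)=1 [11,13)=2 [12,14)=2 [16,18)=1 [17,19)=2 [18,20)=1 [19,21)=1 [20,22)=2 [21,23)=2 [22,24)=3 [23,25)=3

i=0 t=1 v=4: → [1,3),[0,2); WM=-1
i=1 t=1 v=5: → [1,3),[0,2); WM=-1
i=2 t=1 v=1: → [1,3),[0,2); WM=-1
i=3 t=0 v=9: → [0,2); WM=-1
i=4 t=5 v=3: → [5,7),[4,6); WM=3; [0,2) fires=4 [1,3) fires=3
i=5 t=5 v=8: → [5,7),[4,6); WM=3
i=6 t=6 v=4: → [6,8),[5,7); WM=4
i=7 t=7 v=1: → [7,9),[6,8); WM=5
i=8 t=10 v=1: → [10,12),[9,11); WM=8; [4,6) fires=2 [5,7) fires=3 [6,8) fires=2
i=9 t=12 v=3: → [12,14),[11,13); WM=10; [7,9) fires=1
i=10 t=5 v=6: DROP (t<10-1); WM=10
i=11 t=12 v=3: → [12,14),[11,13); WM=10
i=12 t=12 v=9: → [12,14),[11,13); WM=10
i=13 t=17 v=8: → [17,19),[16,18); WM=15; [9,11) fires=1 [10,12) fires=1 [11,13) fires=2 [12,14) fires=2
i=14 t=18 v=1: → [18,20),[17,19); WM=16
i=15 t=20 v=8: → [20,22),[19,21); WM=18; [16,18) fires=1
i=16 t=21 v=7: → [21,23),[20,22); WM=19; [17,19) fires=2
i=17 t=22 v=3: → [22,24),[21,23); WM=20; [18,20) fires=1
i=18 t=23 v=1: → [23,25),[22,24); WM=21; [19,21) fires=1
i=19 t=23 v=2: → [23,25),[22,24); WM=21
i=20 t=16 v=9: DROP (t<21-1); WM=21
i=21 t=22 v=3: → [22,24),[21,23); WM=21
i=22 t=23 v=3: → [23,25),[22,24); WM=21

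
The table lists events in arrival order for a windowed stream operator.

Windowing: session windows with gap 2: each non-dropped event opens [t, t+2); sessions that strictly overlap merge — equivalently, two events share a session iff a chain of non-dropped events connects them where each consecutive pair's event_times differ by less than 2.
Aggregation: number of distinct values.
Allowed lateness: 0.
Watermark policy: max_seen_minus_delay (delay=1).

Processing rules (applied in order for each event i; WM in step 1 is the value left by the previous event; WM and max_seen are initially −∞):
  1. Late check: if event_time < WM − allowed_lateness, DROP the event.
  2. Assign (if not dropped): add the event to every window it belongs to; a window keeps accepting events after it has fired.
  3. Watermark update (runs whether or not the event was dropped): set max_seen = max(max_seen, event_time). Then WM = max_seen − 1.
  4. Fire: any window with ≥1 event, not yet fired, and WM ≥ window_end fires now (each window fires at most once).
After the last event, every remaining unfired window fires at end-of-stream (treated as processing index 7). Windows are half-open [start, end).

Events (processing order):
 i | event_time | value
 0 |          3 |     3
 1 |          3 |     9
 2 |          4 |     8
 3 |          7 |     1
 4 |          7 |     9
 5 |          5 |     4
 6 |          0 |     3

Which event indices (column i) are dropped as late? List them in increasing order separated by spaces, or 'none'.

5 6

i=0 t=3 v=3: → [3,5); WM=2
i=1 t=3 v=9: → [3,5); WM=2
i=2 t=4 v=8: → [3,6); WM=3
i=3 t=7 v=1: → [7,9); WM=6
i=4 t=7 v=9: → [7,9); WM=6
i=5 t=5 v=4: DROP (t<6-0); WM=6
i=6 t=0 v=3: DROP (t<6-0); WM=6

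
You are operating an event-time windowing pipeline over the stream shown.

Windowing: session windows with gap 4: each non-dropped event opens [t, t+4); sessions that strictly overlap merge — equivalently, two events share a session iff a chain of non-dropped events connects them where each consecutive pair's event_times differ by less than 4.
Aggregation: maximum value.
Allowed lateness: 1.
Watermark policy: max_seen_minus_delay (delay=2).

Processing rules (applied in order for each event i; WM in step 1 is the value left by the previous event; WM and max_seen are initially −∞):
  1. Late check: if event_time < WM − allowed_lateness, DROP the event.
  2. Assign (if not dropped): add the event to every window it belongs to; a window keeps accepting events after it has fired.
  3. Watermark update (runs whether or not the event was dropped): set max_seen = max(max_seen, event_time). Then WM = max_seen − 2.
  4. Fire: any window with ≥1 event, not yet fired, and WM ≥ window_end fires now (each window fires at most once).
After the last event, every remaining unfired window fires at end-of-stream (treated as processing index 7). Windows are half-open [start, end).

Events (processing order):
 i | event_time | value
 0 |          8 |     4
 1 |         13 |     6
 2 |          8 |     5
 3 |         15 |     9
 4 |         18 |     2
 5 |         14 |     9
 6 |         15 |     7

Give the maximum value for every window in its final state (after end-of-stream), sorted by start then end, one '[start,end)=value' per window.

i=0 t=8 v=4: → [8,12); WM=6
i=1 t=13 v=6: → [13,17); WM=11
i=2 t=8 v=5: DROP (t<11-1); WM=11
i=3 t=15 v=9: → [13,19); WM=13
i=4 t=18 v=2: → [13,22); WM=16
i=5 t=14 v=9: DROP (t<16-1); WM=16
i=6 t=15 v=7: → [13,22); WM=16

[8,12)=4 [13,22)=9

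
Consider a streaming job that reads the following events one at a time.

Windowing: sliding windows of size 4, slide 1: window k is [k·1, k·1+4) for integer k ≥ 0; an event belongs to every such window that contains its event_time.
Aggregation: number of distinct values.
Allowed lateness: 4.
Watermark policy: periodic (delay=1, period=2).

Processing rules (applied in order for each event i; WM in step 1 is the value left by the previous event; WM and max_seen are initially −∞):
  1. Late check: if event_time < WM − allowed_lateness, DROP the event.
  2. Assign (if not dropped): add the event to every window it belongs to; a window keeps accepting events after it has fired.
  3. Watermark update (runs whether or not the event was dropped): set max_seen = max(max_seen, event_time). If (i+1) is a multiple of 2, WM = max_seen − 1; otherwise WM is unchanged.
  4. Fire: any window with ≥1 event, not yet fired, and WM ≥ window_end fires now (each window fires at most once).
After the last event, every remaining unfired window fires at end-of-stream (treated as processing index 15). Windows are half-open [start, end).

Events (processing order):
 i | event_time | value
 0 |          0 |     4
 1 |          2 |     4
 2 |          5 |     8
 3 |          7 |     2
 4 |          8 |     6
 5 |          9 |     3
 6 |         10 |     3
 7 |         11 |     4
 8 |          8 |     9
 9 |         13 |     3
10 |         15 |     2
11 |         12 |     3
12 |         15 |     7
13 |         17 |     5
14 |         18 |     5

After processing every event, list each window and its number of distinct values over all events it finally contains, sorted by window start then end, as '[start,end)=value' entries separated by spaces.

i=0 t=0 v=4: → [0,4); WM=−∞
i=1 t=2 v=4: → [2,6),[1,5),[0,4); WM=1
i=2 t=5 v=8: → [5,9),[4,8),[3,7),[2,6); WM=1
i=3 t=7 v=2: → [7,11),[6,10),[5,9),[4,8); WM=6; [0,4) fires=1 [1,5) fires=1 [2,6) fires=2
i=4 t=8 v=6: → [8,12),[7,11),[6,10),[5,9); WM=6
i=5 t=9 v=3: → [9,13),[8,12),[7,11),[6,10); WM=8; [3,7) fires=1 [4,8) fires=2
i=6 t=10 v=3: → [10,14),[9,13),[8,12),[7,11); WM=8
i=7 t=11 v=4: → [11,15),[10,14),[9,13),[8,12); WM=10; [5,9) fires=3 [6,10) fires=3
i=8 t=8 v=9: → [8,12),[7,11),[6,10),[5,9); WM=10
i=9 t=13 v=3: → [13,17),[12,16),[11,15),[10,14); WM=12; [7,11) fires=4 [8,12) fires=4
i=10 t=15 v=2: → [15,19),[14,18),[13,17),[12,16); WM=12
i=11 t=12 v=3: → [12,16),[11,15),[10,14),[9,13); WM=14; [9,13) fires=2 [10,14) fires=2
i=12 t=15 v=7: → [15,19),[14,18),[13,17),[12,16); WM=14
i=13 t=17 v=5: → [17,21),[16,20),[15,19),[14,18); WM=16; [11,15) fires=2 [12,16) fires=3
i=14 t=18 v=5: → [18,22),[17,21),[16,20),[15,19); WM=16

[0,4)=1 [1,5)=1 [2,6)=2 [3,7)=1 [4,8)=2 [5,9)=4 [6,10)=4 [7,11)=4 [8,12)=4 [9,13)=2 [10,14)=2 [11,15)=2 [12,16)=3 [13,17)=3 [14,18)=3 [15,19)=3 [16,20)=1 [17,21)=1 [18,22)=1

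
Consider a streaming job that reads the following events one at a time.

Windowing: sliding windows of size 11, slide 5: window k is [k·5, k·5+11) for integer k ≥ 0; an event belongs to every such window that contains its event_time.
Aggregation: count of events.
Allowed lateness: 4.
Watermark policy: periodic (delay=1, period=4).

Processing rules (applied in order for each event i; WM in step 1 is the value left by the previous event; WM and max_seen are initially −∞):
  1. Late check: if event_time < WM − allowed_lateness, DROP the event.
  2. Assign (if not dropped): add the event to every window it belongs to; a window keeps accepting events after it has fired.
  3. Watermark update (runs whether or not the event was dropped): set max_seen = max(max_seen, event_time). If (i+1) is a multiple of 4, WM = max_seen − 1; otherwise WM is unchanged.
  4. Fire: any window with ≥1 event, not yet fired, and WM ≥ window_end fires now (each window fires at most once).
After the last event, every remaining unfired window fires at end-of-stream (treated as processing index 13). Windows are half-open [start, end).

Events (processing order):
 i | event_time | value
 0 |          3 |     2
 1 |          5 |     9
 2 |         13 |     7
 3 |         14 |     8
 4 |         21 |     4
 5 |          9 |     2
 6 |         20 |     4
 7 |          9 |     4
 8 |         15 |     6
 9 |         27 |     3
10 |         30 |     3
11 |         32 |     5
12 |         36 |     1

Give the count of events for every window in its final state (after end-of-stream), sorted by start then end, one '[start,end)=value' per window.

i=0 t=3 v=2: → [0,11); WM=−∞
i=1 t=5 v=9: → [5,16),[0,11); WM=−∞
i=2 t=13 v=7: → [10,21),[5,16); WM=−∞
i=3 t=14 v=8: → [10,21),[5,16); WM=13; [0,11) fires=2
i=4 t=21 v=4: → [20,31),[15,26); WM=13
i=5 t=9 v=2: → [5,16),[0,11); WM=13
i=6 t=20 v=4: → [20,31),[15,26),[10,21); WM=13
i=7 t=9 v=4: → [5,16),[0,11); WM=20; [5,16) fires=5
i=8 t=15 v=6: DROP (t<20-4); WM=20
i=9 t=27 v=3: → [25,36),[20,31); WM=20
i=10 t=30 v=3: → [30,41),[25,36),[20,31); WM=20
i=11 t=32 v=5: → [30,41),[25,36); WM=31; [10,21) fires=3 [15,26) fires=2 [20,31) fires=4
i=12 t=36 v=1: → [35,46),[30,41); WM=31

[0,11)=4 [5,16)=5 [10,21)=3 [15,26)=2 [20,31)=4 [25,36)=3 [30,41)=3 [35,46)=1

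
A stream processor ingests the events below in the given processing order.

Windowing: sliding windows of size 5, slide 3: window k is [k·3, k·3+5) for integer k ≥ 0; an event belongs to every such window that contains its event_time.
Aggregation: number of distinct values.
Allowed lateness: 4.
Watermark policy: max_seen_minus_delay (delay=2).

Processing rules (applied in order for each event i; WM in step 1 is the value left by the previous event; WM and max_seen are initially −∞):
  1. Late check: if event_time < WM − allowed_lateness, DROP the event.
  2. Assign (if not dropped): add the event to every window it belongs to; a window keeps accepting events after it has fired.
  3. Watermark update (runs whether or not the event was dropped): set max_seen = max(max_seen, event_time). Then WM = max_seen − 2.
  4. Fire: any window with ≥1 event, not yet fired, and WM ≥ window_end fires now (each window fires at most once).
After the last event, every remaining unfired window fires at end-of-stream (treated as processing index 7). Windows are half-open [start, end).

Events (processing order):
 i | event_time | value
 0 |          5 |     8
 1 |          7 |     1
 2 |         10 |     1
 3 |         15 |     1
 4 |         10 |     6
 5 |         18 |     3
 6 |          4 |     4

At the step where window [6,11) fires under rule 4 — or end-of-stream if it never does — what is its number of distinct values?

i=0 t=5 v=8: → [3,8); WM=3
i=1 t=7 v=1: → [6,11),[3,8); WM=5
i=2 t=10 v=1: → [9,14),[6,11); WM=8; [3,8) fires=2
i=3 t=15 v=1: → [15,20),[12,17); WM=13; [6,11) fires=1
i=4 t=10 v=6: → [9,14),[6,11); WM=13
i=5 t=18 v=3: → [18,23),[15,20); WM=16; [9,14) fires=2
i=6 t=4 v=4: DROP (t<16-4); WM=16

1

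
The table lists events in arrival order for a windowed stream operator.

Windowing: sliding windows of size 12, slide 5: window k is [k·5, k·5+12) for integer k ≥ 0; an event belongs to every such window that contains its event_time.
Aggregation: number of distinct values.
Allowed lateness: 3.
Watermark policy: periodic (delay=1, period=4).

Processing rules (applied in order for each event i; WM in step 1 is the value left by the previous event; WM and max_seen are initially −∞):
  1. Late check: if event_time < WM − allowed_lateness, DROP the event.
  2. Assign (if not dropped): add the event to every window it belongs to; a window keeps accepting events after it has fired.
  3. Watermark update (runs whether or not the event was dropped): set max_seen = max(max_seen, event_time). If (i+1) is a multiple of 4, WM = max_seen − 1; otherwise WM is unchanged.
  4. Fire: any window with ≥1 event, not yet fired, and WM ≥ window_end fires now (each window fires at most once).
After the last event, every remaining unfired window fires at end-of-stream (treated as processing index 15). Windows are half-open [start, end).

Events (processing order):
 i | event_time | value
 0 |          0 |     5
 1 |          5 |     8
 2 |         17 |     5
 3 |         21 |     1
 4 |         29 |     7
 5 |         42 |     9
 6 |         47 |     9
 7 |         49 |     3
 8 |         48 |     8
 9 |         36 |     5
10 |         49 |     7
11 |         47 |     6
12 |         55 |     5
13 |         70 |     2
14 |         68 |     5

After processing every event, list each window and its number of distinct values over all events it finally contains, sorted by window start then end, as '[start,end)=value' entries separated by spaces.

[0,12)=2 [5,17)=1 [10,22)=2 [15,27)=2 [20,32)=2 [25,37)=1 [35,47)=1 [40,52)=5 [45,57)=6 [50,62)=1 [55,67)=1 [60,72)=2 [65,77)=2 [70,82)=1

i=0 t=0 v=5: → [0,12); WM=−∞
i=1 t=5 v=8: → [5,17),[0,12); WM=−∞
i=2 t=17 v=5: → [15,27),[10,22); WM=−∞
i=3 t=21 v=1: → [20,32),[15,27),[10,22); WM=20; [0,12) fires=2 [5,17) fires=1
i=4 t=29 v=7: → [25,37),[20,32); WM=20
i=5 t=42 v=9: → [40,52),[35,47); WM=20
i=6 t=47 v=9: → [45,57),[40,52); WM=20
i=7 t=49 v=3: → [45,57),[40,52); WM=48; [10,22) fires=2 [15,27) fires=2 [20,32) fires=2 [25,37) fires=1 [35,47) fires=1
i=8 t=48 v=8: → [45,57),[40,52); WM=48
i=9 t=36 v=5: DROP (t<48-3); WM=48
i=10 t=49 v=7: → [45,57),[40,52); WM=48
i=11 t=47 v=6: → [45,57),[40,52); WM=48
i=12 t=55 v=5: → [55,67),[50,62),[45,57); WM=48
i=13 t=70 v=2: → [70,82),[65,77),[60,72); WM=48
i=14 t=68 v=5: → [65,77),[60,72); WM=48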